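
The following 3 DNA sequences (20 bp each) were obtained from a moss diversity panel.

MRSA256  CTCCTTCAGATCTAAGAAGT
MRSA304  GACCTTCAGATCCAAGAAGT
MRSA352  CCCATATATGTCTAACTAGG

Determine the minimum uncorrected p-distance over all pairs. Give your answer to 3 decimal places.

0.150

Pairwise Hamming distances:
  MRSA256 vs MRSA304: 3
  MRSA256 vs MRSA352: 9
  MRSA304 vs MRSA352: 11
The smallest is 3 mismatches, between MRSA256 and MRSA304; p = 3/20 = 0.150.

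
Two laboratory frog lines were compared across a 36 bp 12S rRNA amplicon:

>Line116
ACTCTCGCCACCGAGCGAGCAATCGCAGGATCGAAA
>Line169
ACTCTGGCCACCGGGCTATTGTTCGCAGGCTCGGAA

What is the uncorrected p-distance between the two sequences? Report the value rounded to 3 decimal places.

0.250

The sequences differ at positions 6 (C/G), 14 (A/G), 17 (G/T), 19 (G/T), 20 (C/T), 21 (A/G), 22 (A/T), 30 (A/C), 34 (A/G).
There are 9 differences over 36 sites, so p = 9/36 = 0.250.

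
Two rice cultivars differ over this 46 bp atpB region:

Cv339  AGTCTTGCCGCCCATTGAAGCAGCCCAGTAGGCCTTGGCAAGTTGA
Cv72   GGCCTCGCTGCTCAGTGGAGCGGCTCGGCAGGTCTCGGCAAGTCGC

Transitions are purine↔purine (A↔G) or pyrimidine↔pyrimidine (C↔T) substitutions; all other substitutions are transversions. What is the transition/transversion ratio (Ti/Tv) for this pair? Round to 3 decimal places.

6.500

Differing sites — 1:A/G (Ti); 3:T/C (Ti); 6:T/C (Ti); 9:C/T (Ti); 12:C/T (Ti); 15:T/G (Tv); 18:A/G (Ti); 22:A/G (Ti); 25:C/T (Ti); 27:A/G (Ti); 29:T/C (Ti); 33:C/T (Ti); 36:T/C (Ti); 44:T/C (Ti); 46:A/C (Tv).
Of the 15 differences, 13 transitions and 2 transversions, so Ti/Tv = 13/2 = 6.500.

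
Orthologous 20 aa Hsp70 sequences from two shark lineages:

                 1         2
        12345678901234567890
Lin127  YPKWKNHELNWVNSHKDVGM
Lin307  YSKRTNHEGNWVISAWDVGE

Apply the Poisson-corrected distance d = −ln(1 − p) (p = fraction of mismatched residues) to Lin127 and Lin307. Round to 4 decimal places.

0.5108

Differing sites — 2:P/S; 4:W/R; 5:K/T; 9:L/G; 13:N/I; 15:H/A; 16:K/W; 20:M/E.
p = 8/20 = 0.400000.
d = −ln(1 − 0.400000) = −ln(0.600000) = 0.5108.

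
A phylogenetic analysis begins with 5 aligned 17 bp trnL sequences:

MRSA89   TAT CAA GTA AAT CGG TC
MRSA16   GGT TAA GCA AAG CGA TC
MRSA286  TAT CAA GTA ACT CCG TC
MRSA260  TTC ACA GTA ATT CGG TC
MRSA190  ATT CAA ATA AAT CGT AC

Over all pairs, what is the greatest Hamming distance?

Pairwise Hamming distances:
  MRSA89 vs MRSA16: 6
  MRSA89 vs MRSA286: 2
  MRSA89 vs MRSA260: 5
  MRSA89 vs MRSA190: 5
  MRSA16 vs MRSA286: 8
  MRSA16 vs MRSA260: 9
  MRSA16 vs MRSA190: 8
  MRSA286 vs MRSA260: 6
  MRSA286 vs MRSA190: 7
  MRSA260 vs MRSA190: 8
The largest is 9, between MRSA16 and MRSA260.

9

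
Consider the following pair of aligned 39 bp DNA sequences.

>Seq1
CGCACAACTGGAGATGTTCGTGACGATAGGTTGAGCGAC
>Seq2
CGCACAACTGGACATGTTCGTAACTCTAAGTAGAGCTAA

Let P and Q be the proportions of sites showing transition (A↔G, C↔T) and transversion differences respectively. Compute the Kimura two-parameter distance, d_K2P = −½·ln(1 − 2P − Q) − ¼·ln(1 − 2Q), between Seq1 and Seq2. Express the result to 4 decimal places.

The sequences differ at positions 13 (G/C, transversion), 22 (G/A, transition), 25 (G/T, transversion), 26 (A/C, transversion), 29 (G/A, transition), 32 (T/A, transversion), 37 (G/T, transversion), 39 (C/A, transversion).
Of the 8 differences, 2 transitions and 6 transversions over 39 sites: P = 2/39 = 0.051282, Q = 6/39 = 0.153846.
d = −0.5·ln(0.743590) − 0.25·ln(0.692308) = −0.5·(-0.296265) − 0.25·(-0.367724) = 0.2401.

0.2401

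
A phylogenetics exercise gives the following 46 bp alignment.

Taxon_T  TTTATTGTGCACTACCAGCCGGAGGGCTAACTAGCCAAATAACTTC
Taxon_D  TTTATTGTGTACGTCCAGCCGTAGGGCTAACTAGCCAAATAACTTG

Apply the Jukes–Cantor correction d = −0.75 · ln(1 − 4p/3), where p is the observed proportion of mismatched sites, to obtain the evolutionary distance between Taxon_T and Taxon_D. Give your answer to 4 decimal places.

0.1174

The sequences differ at positions 10 (C/T), 13 (T/G), 14 (A/T), 22 (G/T), 46 (C/G).
p = 5/46 = 0.108696.
d = −0.75 · ln(1 − (4/3)·0.108696) = −0.75 · ln(0.855072) = −0.75 · (-0.156570) = 0.1174.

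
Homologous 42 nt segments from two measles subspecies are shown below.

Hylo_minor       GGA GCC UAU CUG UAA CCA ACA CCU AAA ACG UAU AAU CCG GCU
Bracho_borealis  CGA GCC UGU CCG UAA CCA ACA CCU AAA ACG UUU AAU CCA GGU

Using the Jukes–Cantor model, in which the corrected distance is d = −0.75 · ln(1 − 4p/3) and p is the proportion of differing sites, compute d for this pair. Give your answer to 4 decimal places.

Differing sites — 1:G/C; 8:A/G; 11:U/C; 32:A/U; 39:G/A; 41:C/G.
p = 6/42 = 0.142857.
d = −0.75 · ln(1 − (4/3)·0.142857) = −0.75 · ln(0.809524) = −0.75 · (-0.211309) = 0.1585.

0.1585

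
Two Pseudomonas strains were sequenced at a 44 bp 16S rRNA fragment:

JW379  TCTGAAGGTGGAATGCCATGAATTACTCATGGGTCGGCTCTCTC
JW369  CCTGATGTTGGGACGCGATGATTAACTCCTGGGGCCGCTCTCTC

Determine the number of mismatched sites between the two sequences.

11

The sequences differ at positions 1 (T/C), 6 (A/T), 8 (G/T), 12 (A/G), 14 (T/C), 17 (C/G), 22 (A/T), 24 (T/A), 29 (A/C), 34 (T/G), 36 (G/C).
That gives 11 mismatches out of 44 aligned sites, so the Hamming distance is 11.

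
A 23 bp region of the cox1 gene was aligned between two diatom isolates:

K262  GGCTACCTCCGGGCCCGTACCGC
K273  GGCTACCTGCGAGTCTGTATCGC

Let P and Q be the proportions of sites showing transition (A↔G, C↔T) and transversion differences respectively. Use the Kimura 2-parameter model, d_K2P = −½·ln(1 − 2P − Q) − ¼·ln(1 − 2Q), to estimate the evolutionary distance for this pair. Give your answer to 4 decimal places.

0.2710

Differing sites — 9:C/G (Tv); 12:G/A (Ti); 14:C/T (Ti); 16:C/T (Ti); 20:C/T (Ti).
Of the 5 differences, 4 transitions and 1 transversion over 23 sites: P = 4/23 = 0.173913, Q = 1/23 = 0.043478.
d = −0.5·ln(0.608696) − 0.25·ln(0.913044) = −0.5·(-0.496436) − 0.25·(-0.090971) = 0.2710.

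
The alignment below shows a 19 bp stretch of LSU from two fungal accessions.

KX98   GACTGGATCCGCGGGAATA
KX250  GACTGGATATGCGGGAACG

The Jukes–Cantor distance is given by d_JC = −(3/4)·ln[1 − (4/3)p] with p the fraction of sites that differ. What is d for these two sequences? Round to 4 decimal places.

The sequences differ at positions 9 (C/A), 10 (C/T), 18 (T/C), 19 (A/G).
p = 4/19 = 0.210526.
d = −0.75 · ln(1 − (4/3)·0.210526) = −0.75 · ln(0.719299) = −0.75 · (-0.329478) = 0.2471.

0.2471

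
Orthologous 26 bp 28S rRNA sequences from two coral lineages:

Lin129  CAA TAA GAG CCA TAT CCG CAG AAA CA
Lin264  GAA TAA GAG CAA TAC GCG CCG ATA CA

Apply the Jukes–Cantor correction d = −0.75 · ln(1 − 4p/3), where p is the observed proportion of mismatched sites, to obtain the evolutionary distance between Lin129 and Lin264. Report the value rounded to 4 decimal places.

The sequences differ at positions 1 (C/G), 11 (C/A), 15 (T/C), 16 (C/G), 20 (A/C), 23 (A/T).
p = 6/26 = 0.230769.
d = −0.75 · ln(1 − (4/3)·0.230769) = −0.75 · ln(0.692308) = −0.75 · (-0.367724) = 0.2758.

0.2758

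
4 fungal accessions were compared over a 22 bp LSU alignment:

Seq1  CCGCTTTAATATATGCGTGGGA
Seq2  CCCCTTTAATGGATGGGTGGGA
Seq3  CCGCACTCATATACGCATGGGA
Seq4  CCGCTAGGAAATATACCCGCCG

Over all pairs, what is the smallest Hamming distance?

Pairwise Hamming distances:
  Seq1 vs Seq2: 4
  Seq1 vs Seq3: 5
  Seq1 vs Seq4: 10
  Seq2 vs Seq3: 9
  Seq2 vs Seq4: 14
  Seq3 vs Seq4: 12
The smallest is 4, between Seq1 and Seq2.

4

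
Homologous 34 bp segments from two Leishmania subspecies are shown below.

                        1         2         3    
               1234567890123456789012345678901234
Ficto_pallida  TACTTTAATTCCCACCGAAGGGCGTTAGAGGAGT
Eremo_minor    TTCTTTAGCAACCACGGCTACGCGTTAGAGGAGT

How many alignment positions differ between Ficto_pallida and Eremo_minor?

10

The sequences differ at positions 2 (A/T), 8 (A/G), 9 (T/C), 10 (T/A), 11 (C/A), 16 (C/G), 18 (A/C), 19 (A/T), 20 (G/A), 21 (G/C).
That gives 10 mismatches out of 34 aligned sites, so the Hamming distance is 10.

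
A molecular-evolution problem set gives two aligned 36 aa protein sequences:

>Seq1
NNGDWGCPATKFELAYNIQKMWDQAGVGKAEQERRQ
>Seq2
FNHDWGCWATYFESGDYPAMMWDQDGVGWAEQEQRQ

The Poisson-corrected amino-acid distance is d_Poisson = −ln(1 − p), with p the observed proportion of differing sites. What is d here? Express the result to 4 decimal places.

The sequences differ at positions 1 (N/F), 3 (G/H), 8 (P/W), 11 (K/Y), 14 (L/S), 15 (A/G), 16 (Y/D), 17 (N/Y), 18 (I/P), 19 (Q/A), 20 (K/M), 25 (A/D), 29 (K/W), 34 (R/Q).
p = 14/36 = 0.388889.
d = −ln(1 − 0.388889) = −ln(0.611111) = 0.4925.

0.4925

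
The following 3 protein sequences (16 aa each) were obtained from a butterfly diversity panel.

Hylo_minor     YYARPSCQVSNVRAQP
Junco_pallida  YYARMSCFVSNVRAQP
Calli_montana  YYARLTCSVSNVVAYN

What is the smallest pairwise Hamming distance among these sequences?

Pairwise Hamming distances:
  Hylo_minor vs Junco_pallida: 2
  Hylo_minor vs Calli_montana: 6
  Junco_pallida vs Calli_montana: 6
The smallest is 2, between Hylo_minor and Junco_pallida.

2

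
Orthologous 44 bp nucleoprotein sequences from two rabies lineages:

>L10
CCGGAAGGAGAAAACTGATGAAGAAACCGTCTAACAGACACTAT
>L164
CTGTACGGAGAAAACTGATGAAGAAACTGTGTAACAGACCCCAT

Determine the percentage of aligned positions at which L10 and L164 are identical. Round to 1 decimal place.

The sequences differ at positions 2 (C/T), 4 (G/T), 6 (A/C), 28 (C/T), 31 (C/G), 40 (A/C), 42 (T/C).
37 of the 44 sites match, so the percent identity is 37/44 × 100 = 84.1%.

84.1%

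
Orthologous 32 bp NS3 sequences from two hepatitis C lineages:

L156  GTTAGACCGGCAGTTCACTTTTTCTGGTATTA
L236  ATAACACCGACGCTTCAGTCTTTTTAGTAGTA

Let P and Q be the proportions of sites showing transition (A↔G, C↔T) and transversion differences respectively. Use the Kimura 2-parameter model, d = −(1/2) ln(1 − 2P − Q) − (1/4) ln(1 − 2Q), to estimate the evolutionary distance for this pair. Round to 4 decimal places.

Differing sites — 1:G/A (Ti); 3:T/A (Tv); 5:G/C (Tv); 10:G/A (Ti); 12:A/G (Ti); 13:G/C (Tv); 18:C/G (Tv); 20:T/C (Ti); 24:C/T (Ti); 26:G/A (Ti); 30:T/G (Tv).
Of the 11 differences, 6 transitions and 5 transversions over 32 sites: P = 6/32 = 0.187500, Q = 5/32 = 0.156250.
d = −0.5·ln(0.468750) − 0.25·ln(0.687500) = −0.5·(-0.757686) − 0.25·(-0.374693) = 0.4725.

0.4725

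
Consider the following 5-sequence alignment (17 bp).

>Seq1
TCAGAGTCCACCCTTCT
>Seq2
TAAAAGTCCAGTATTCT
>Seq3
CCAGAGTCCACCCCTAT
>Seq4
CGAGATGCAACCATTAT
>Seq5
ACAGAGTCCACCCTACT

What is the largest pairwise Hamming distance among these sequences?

9

Pairwise Hamming distances:
  Seq1 vs Seq2: 5
  Seq1 vs Seq3: 3
  Seq1 vs Seq4: 7
  Seq1 vs Seq5: 2
  Seq2 vs Seq3: 8
  Seq2 vs Seq4: 9
  Seq2 vs Seq5: 7
  Seq3 vs Seq4: 6
  Seq3 vs Seq5: 4
  Seq4 vs Seq5: 8
The largest is 9, between Seq2 and Seq4.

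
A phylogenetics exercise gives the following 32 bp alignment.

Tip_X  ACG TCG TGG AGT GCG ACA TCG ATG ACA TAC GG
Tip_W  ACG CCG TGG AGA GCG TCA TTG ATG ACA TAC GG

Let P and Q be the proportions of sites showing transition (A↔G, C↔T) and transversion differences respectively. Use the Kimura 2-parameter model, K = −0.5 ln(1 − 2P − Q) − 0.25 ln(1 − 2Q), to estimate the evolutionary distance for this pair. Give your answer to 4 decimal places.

Differing sites — 4:T/C (Ti); 12:T/A (Tv); 16:A/T (Tv); 20:C/T (Ti).
Of the 4 differences, 2 transitions and 2 transversions over 32 sites: P = 2/32 = 0.062500, Q = 2/32 = 0.062500.
d = −0.5·ln(0.812500) − 0.25·ln(0.875000) = −0.5·(-0.207639) − 0.25·(-0.133531) = 0.1372.

0.1372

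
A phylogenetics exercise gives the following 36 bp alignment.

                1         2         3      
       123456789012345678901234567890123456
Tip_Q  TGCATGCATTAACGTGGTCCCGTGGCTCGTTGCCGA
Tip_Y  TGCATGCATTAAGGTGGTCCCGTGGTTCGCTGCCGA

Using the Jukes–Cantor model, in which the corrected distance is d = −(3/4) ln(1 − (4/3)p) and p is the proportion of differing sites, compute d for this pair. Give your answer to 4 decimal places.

The sequences differ at positions 13 (C/G), 26 (C/T), 30 (T/C).
p = 3/36 = 0.083333.
d = −0.75 · ln(1 − (4/3)·0.083333) = −0.75 · ln(0.888889) = −0.75 · (-0.117783) = 0.0883.

0.0883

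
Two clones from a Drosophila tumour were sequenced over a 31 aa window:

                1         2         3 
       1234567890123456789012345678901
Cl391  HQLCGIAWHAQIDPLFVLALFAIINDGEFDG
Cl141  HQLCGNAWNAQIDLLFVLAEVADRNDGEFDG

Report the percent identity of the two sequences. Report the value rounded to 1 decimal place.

Differing sites — 6:I/N; 9:H/N; 14:P/L; 20:L/E; 21:F/V; 23:I/D; 24:I/R.
24 of the 31 sites match, so the percent identity is 24/31 × 100 = 77.4%.

77.4%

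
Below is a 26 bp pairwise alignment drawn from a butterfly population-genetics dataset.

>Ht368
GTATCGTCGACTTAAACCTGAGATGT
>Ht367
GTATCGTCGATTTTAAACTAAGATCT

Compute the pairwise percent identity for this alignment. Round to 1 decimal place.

80.8%

Mismatches occur at site 11 (C→T), site 14 (A→T), site 17 (C→A), site 20 (G→A), site 25 (G→C).
21 of the 26 sites match, so the percent identity is 21/26 × 100 = 80.8%.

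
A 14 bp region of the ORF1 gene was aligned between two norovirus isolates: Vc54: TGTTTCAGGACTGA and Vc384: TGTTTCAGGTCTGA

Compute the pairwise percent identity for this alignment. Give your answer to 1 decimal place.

A single mismatch occurs at site 10 (A/T).
13 of the 14 sites match, so the percent identity is 13/14 × 100 = 92.9%.

92.9%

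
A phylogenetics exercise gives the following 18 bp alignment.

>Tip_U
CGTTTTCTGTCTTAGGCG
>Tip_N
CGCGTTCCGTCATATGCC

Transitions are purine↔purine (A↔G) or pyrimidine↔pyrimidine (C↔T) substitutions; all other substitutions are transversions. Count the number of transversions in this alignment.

4

Differing sites — 3:T/C (Ti); 4:T/G (Tv); 8:T/C (Ti); 12:T/A (Tv); 15:G/T (Tv); 18:G/C (Tv).
Of the 6 differences, 2 transitions and 4 transversions, so the answer is 4.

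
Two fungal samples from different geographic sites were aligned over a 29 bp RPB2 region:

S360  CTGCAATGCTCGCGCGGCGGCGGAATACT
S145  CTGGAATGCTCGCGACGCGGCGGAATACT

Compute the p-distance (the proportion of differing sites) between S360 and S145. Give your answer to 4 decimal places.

Mismatches occur at site 4 (C/G), site 15 (C/A), site 16 (G/C).
There are 3 differences over 29 sites, so p = 3/29 = 0.1034.

0.1034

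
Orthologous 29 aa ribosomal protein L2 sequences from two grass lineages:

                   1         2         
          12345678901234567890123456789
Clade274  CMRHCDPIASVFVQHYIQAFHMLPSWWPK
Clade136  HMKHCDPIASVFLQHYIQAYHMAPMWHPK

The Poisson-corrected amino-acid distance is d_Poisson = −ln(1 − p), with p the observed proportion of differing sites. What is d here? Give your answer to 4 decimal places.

0.2763

Mismatches occur at site 1 (C/H), site 3 (R/K), site 13 (V/L), site 20 (F/Y), site 23 (L/A), site 25 (S/M), site 27 (W/H).
p = 7/29 = 0.241379.
d = −ln(1 − 0.241379) = −ln(0.758621) = 0.2763.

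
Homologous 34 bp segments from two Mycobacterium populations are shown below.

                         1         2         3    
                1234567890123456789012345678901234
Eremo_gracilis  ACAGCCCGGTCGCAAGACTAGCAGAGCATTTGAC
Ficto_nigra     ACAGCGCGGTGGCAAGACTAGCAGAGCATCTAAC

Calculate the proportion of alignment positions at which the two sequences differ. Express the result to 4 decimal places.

The sequences differ at positions 6 (C/G), 11 (C/G), 30 (T/C), 32 (G/A).
There are 4 differences over 34 sites, so p = 4/34 = 0.1176.

0.1176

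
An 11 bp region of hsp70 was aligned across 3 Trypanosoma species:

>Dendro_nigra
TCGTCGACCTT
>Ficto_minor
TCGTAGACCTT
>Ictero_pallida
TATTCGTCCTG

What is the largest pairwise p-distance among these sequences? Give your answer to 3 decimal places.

Pairwise Hamming distances:
  Dendro_nigra vs Ficto_minor: 1
  Dendro_nigra vs Ictero_pallida: 4
  Ficto_minor vs Ictero_pallida: 5
The largest is 5 mismatches, between Ficto_minor and Ictero_pallida; p = 5/11 = 0.455.

0.455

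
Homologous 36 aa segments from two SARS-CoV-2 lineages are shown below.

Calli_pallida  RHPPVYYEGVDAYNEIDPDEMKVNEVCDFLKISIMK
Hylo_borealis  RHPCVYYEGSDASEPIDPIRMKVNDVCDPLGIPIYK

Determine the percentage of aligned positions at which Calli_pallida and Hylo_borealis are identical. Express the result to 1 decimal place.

The sequences differ at positions 4 (P/C), 10 (V/S), 13 (Y/S), 14 (N/E), 15 (E/P), 19 (D/I), 20 (E/R), 25 (E/D), 29 (F/P), 31 (K/G), 33 (S/P), 35 (M/Y).
24 of the 36 sites match, so the percent identity is 24/36 × 100 = 66.7%.

66.7%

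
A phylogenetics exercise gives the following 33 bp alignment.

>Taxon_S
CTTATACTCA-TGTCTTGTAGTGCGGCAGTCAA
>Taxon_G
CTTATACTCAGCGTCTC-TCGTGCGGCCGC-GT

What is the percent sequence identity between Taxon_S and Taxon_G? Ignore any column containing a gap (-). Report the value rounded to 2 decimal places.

Excluding the 3 gap columns leaves 30 comparable sites.
The sequences differ at positions 12 (T/C), 17 (T/C), 20 (A/C), 28 (A/C), 30 (T/C), 32 (A/G), 33 (A/T).
23 of the 30 comparable sites match, so the percent identity is 23/30 × 100 = 76.67%.

76.67%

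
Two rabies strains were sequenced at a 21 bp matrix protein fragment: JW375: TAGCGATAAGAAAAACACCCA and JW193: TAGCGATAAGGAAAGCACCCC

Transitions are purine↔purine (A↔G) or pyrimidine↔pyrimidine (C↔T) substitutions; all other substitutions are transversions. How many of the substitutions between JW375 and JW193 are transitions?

The sequences differ at positions 11 (A/G, transition), 15 (A/G, transition), 21 (A/C, transversion).
Of the 3 differences, 2 transitions and 1 transversion, so the answer is 2.

2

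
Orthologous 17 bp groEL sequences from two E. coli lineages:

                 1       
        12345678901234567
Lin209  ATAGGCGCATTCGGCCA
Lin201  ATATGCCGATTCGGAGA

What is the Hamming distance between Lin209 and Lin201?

Mismatches occur at site 4 (G→T), site 7 (G→C), site 8 (C→G), site 15 (C→A), site 16 (C→G).
That gives 5 mismatches out of 17 aligned sites, so the Hamming distance is 5.

5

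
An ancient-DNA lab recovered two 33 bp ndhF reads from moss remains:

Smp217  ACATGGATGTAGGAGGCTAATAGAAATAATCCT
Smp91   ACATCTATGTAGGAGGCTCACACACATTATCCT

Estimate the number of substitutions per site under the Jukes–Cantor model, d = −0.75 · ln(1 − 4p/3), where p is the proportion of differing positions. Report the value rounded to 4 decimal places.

Differing sites — 5:G/C; 6:G/T; 19:A/C; 21:T/C; 23:G/C; 25:A/C; 28:A/T.
p = 7/33 = 0.212121.
d = −0.75 · ln(1 − (4/3)·0.212121) = −0.75 · ln(0.717172) = −0.75 · (-0.332440) = 0.2493.

0.2493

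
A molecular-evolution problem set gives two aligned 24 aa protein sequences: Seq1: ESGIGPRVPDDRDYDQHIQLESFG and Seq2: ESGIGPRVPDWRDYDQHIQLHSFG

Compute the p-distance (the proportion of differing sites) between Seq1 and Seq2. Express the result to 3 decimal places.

0.083

The sequences differ at positions 11 (D/W), 21 (E/H).
There are 2 differences over 24 sites, so p = 2/24 = 0.083.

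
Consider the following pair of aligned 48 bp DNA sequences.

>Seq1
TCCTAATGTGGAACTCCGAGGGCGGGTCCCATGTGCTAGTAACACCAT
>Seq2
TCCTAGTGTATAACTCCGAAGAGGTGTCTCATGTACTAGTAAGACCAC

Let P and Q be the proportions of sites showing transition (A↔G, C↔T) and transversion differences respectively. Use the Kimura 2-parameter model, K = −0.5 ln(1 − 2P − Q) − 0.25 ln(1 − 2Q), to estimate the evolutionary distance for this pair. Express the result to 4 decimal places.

The sequences differ at positions 6 (A/G, transition), 10 (G/A, transition), 11 (G/T, transversion), 20 (G/A, transition), 22 (G/A, transition), 23 (C/G, transversion), 25 (G/T, transversion), 29 (C/T, transition), 35 (G/A, transition), 43 (C/G, transversion), 48 (T/C, transition).
Of the 11 differences, 7 transitions and 4 transversions over 48 sites: P = 7/48 = 0.145833, Q = 4/48 = 0.083333.
d = −0.5·ln(0.625001) − 0.25·ln(0.833334) = −0.5·(-0.470002) − 0.25·(-0.182321) = 0.2806.

0.2806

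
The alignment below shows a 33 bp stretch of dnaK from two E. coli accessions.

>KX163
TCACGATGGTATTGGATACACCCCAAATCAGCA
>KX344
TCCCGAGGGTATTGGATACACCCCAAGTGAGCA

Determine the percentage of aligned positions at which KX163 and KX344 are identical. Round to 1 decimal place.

Mismatches occur at site 3 (A/C), site 7 (T/G), site 27 (A/G), site 29 (C/G).
29 of the 33 sites match, so the percent identity is 29/33 × 100 = 87.9%.

87.9%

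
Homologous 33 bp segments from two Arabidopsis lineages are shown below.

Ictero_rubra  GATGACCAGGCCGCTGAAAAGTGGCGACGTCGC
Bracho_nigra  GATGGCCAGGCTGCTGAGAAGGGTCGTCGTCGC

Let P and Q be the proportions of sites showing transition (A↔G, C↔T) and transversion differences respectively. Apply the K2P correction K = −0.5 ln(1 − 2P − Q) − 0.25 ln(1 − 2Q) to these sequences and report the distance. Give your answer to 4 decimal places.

Mismatches occur at site 5 (A↔G, transition), site 12 (C↔T, transition), site 18 (A↔G, transition), site 22 (T↔G, transversion), site 24 (G↔T, transversion), site 27 (A↔T, transversion).
Of the 6 differences, 3 transitions and 3 transversions over 33 sites: P = 3/33 = 0.090909, Q = 3/33 = 0.090909.
d = −0.5·ln(0.727273) − 0.25·ln(0.818182) = −0.5·(-0.318453) − 0.25·(-0.200670) = 0.2094.

0.2094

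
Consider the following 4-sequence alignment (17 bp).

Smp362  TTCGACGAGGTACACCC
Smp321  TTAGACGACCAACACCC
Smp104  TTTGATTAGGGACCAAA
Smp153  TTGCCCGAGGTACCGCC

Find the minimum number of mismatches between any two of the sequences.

4

Pairwise Hamming distances:
  Smp362 vs Smp321: 4
  Smp362 vs Smp104: 8
  Smp362 vs Smp153: 5
  Smp321 vs Smp104: 10
  Smp321 vs Smp153: 8
  Smp104 vs Smp153: 9
The smallest is 4, between Smp362 and Smp321.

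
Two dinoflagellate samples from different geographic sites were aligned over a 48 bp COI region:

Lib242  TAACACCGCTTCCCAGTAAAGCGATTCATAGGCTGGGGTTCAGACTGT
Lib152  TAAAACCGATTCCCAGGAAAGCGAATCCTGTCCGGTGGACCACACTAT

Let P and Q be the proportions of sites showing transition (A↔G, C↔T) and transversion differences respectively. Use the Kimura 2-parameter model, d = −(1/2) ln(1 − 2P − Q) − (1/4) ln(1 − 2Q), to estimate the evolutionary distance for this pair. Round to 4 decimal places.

0.3719

Differing sites — 4:C/A (Tv); 9:C/A (Tv); 17:T/G (Tv); 25:T/A (Tv); 28:A/C (Tv); 30:A/G (Ti); 31:G/T (Tv); 32:G/C (Tv); 34:T/G (Tv); 36:G/T (Tv); 39:T/A (Tv); 40:T/C (Ti); 43:G/C (Tv); 47:G/A (Ti).
Of the 14 differences, 3 transitions and 11 transversions over 48 sites: P = 3/48 = 0.062500, Q = 11/48 = 0.229167.
d = −0.5·ln(0.645833) − 0.25·ln(0.541666) = −0.5·(-0.437214) − 0.25·(-0.613106) = 0.3719.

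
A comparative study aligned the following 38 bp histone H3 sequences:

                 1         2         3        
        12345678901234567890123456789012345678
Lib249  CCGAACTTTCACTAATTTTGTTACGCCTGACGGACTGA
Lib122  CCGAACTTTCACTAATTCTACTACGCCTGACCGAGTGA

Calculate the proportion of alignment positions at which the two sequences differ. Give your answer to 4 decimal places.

Differing sites — 18:T/C; 20:G/A; 21:T/C; 32:G/C; 35:C/G.
There are 5 differences over 38 sites, so p = 5/38 = 0.1316.

0.1316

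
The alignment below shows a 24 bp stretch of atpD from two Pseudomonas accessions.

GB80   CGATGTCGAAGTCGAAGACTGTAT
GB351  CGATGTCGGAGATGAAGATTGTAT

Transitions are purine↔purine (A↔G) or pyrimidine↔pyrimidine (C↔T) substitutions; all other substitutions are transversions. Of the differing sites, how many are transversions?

1

The sequences differ at positions 9 (A/G, transition), 12 (T/A, transversion), 13 (C/T, transition), 19 (C/T, transition).
Of the 4 differences, 3 transitions and 1 transversion, so the answer is 1.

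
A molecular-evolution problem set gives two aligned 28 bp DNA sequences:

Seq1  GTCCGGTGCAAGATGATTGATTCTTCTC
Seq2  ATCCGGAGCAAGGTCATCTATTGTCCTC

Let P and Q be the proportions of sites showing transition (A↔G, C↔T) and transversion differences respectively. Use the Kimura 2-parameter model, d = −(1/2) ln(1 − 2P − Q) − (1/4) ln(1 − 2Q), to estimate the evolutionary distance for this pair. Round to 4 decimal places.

Mismatches occur at site 1 (G/A, transition), site 7 (T/A, transversion), site 13 (A/G, transition), site 15 (G/C, transversion), site 18 (T/C, transition), site 19 (G/T, transversion), site 23 (C/G, transversion), site 25 (T/C, transition).
Of the 8 differences, 4 transitions and 4 transversions over 28 sites: P = 4/28 = 0.142857, Q = 4/28 = 0.142857.
d = −0.5·ln(0.571429) − 0.25·ln(0.714286) = −0.5·(-0.559615) − 0.25·(-0.336472) = 0.3639.

0.3639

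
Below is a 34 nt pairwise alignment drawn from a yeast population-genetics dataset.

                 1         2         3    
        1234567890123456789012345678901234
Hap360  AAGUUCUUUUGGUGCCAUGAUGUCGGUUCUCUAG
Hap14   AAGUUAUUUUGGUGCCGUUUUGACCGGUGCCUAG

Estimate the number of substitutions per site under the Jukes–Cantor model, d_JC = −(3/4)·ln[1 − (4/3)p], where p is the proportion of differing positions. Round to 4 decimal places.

Mismatches occur at site 6 (C→A), site 17 (A→G), site 19 (G→U), site 20 (A→U), site 23 (U→A), site 25 (G→C), site 27 (U→G), site 29 (C→G), site 30 (U→C).
p = 9/34 = 0.264706.
d = −0.75 · ln(1 − (4/3)·0.264706) = −0.75 · ln(0.647059) = −0.75 · (-0.435318) = 0.3265.

0.3265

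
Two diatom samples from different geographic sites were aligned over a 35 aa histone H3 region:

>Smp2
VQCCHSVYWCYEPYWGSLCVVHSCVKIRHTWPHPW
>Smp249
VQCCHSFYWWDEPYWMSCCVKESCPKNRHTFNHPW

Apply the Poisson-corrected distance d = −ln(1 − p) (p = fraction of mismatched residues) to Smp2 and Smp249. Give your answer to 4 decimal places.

Differing sites — 7:V/F; 10:C/W; 11:Y/D; 16:G/M; 18:L/C; 21:V/K; 22:H/E; 25:V/P; 27:I/N; 31:W/F; 32:P/N.
p = 11/35 = 0.314286.
d = −ln(1 − 0.314286) = −ln(0.685714) = 0.3773.

0.3773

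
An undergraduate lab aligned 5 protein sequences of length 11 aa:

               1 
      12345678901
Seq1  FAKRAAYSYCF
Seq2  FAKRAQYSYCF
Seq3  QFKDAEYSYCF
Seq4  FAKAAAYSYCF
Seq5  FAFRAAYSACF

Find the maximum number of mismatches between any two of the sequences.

Pairwise Hamming distances:
  Seq1 vs Seq2: 1
  Seq1 vs Seq3: 4
  Seq1 vs Seq4: 1
  Seq1 vs Seq5: 2
  Seq2 vs Seq3: 4
  Seq2 vs Seq4: 2
  Seq2 vs Seq5: 3
  Seq3 vs Seq4: 4
  Seq3 vs Seq5: 6
  Seq4 vs Seq5: 3
The largest is 6, between Seq3 and Seq5.

6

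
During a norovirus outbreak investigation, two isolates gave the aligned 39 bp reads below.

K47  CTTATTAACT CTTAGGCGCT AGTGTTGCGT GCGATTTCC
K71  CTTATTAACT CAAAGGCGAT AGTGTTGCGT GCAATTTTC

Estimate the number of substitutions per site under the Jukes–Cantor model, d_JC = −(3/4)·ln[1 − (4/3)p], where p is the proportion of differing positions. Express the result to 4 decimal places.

The sequences differ at positions 12 (T/A), 13 (T/A), 19 (C/A), 33 (G/A), 38 (C/T).
p = 5/39 = 0.128205.
d = −0.75 · ln(1 − (4/3)·0.128205) = −0.75 · ln(0.829060) = −0.75 · (-0.187463) = 0.1406.

0.1406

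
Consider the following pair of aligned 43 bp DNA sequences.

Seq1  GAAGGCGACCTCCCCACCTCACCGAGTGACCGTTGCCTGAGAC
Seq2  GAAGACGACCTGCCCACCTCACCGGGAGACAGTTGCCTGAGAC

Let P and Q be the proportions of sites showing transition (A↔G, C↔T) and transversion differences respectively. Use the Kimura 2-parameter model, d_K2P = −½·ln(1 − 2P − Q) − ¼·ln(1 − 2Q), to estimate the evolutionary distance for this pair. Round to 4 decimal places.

0.1264

Differing sites — 5:G/A (Ti); 12:C/G (Tv); 25:A/G (Ti); 27:T/A (Tv); 31:C/A (Tv).
Of the 5 differences, 2 transitions and 3 transversions over 43 sites: P = 2/43 = 0.046512, Q = 3/43 = 0.069767.
d = −0.5·ln(0.837209) − 0.25·ln(0.860466) = −0.5·(-0.177682) − 0.25·(-0.150281) = 0.1264.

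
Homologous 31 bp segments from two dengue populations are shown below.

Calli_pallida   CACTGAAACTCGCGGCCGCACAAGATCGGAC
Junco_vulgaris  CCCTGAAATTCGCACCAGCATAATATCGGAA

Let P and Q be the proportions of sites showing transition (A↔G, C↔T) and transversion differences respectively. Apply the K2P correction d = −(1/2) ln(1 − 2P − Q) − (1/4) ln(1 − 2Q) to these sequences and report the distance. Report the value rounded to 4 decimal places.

0.3165

Mismatches occur at site 2 (A↔C, transversion), site 9 (C↔T, transition), site 14 (G↔A, transition), site 15 (G↔C, transversion), site 17 (C↔A, transversion), site 21 (C↔T, transition), site 24 (G↔T, transversion), site 31 (C↔A, transversion).
Of the 8 differences, 3 transitions and 5 transversions over 31 sites: P = 3/31 = 0.096774, Q = 5/31 = 0.161290.
d = −0.5·ln(0.645162) − 0.25·ln(0.677420) = −0.5·(-0.438254) − 0.25·(-0.389464) = 0.3165.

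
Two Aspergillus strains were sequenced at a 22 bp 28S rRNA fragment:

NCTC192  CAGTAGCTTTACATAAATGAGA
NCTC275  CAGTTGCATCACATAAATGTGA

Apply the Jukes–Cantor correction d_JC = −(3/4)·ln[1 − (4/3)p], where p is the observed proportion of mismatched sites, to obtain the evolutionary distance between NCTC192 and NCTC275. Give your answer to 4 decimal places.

0.2082

Mismatches occur at site 5 (A↔T), site 8 (T↔A), site 10 (T↔C), site 20 (A↔T).
p = 4/22 = 0.181818.
d = −0.75 · ln(1 − (4/3)·0.181818) = −0.75 · ln(0.757576) = −0.75 · (-0.277631) = 0.2082.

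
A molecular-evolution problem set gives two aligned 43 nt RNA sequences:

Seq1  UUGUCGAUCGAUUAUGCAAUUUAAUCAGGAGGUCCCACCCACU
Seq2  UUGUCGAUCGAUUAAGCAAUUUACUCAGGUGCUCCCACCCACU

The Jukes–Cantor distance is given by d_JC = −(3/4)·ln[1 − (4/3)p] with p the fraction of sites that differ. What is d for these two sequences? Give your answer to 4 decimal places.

0.0993

Mismatches occur at site 15 (U↔A), site 24 (A↔C), site 30 (A↔U), site 32 (G↔C).
p = 4/43 = 0.093023.
d = −0.75 · ln(1 − (4/3)·0.093023) = −0.75 · ln(0.875969) = −0.75 · (-0.132425) = 0.0993.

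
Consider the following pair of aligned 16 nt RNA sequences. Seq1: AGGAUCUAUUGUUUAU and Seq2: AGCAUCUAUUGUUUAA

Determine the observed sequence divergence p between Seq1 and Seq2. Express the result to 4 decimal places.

0.1250

Mismatches occur at site 3 (G↔C), site 16 (U↔A).
There are 2 differences over 16 sites, so p = 2/16 = 0.1250.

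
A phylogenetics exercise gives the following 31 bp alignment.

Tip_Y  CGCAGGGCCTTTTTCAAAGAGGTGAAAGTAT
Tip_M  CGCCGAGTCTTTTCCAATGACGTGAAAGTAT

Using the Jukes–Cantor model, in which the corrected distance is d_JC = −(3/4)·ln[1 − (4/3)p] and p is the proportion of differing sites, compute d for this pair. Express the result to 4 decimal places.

The sequences differ at positions 4 (A/C), 6 (G/A), 8 (C/T), 14 (T/C), 18 (A/T), 21 (G/C).
p = 6/31 = 0.193548.
d = −0.75 · ln(1 − (4/3)·0.193548) = −0.75 · ln(0.741936) = −0.75 · (-0.298492) = 0.2239.

0.2239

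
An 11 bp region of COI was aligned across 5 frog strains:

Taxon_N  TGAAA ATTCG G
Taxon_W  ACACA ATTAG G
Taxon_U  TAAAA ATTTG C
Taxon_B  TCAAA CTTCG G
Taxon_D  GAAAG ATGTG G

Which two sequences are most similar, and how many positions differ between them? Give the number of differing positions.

Pairwise Hamming distances:
  Taxon_N vs Taxon_W: 4
  Taxon_N vs Taxon_U: 3
  Taxon_N vs Taxon_B: 2
  Taxon_N vs Taxon_D: 5
  Taxon_W vs Taxon_U: 5
  Taxon_W vs Taxon_B: 4
  Taxon_W vs Taxon_D: 6
  Taxon_U vs Taxon_B: 4
  Taxon_U vs Taxon_D: 4
  Taxon_B vs Taxon_D: 6
The smallest is 2, between Taxon_N and Taxon_B.

2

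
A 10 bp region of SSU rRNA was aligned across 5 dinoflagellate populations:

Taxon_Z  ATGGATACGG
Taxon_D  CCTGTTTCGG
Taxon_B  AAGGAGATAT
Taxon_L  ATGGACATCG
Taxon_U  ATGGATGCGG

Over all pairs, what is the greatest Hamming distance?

Pairwise Hamming distances:
  Taxon_Z vs Taxon_D: 5
  Taxon_Z vs Taxon_B: 5
  Taxon_Z vs Taxon_L: 3
  Taxon_Z vs Taxon_U: 1
  Taxon_D vs Taxon_B: 9
  Taxon_D vs Taxon_L: 8
  Taxon_D vs Taxon_U: 5
  Taxon_B vs Taxon_L: 4
  Taxon_B vs Taxon_U: 6
  Taxon_L vs Taxon_U: 4
The largest is 9, between Taxon_D and Taxon_B.

9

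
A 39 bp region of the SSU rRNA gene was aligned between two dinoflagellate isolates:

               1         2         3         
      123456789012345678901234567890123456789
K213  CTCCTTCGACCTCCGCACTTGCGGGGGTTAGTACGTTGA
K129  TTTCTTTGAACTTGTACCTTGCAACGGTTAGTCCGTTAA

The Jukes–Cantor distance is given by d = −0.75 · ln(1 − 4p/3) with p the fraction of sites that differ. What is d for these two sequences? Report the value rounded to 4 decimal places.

The sequences differ at positions 1 (C/T), 3 (C/T), 7 (C/T), 10 (C/A), 13 (C/T), 14 (C/G), 15 (G/T), 16 (C/A), 17 (A/C), 23 (G/A), 24 (G/A), 25 (G/C), 33 (A/C), 38 (G/A).
p = 14/39 = 0.358974.
d = −0.75 · ln(1 − (4/3)·0.358974) = −0.75 · ln(0.521368) = −0.75 · (-0.651299) = 0.4885.

0.4885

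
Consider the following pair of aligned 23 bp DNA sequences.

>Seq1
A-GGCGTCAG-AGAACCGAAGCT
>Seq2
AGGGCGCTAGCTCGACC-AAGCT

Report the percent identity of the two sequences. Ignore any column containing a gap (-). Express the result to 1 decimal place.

75.0%

Excluding the 3 gap columns leaves 20 comparable sites.
Differing sites — 7:T/C; 8:C/T; 12:A/T; 13:G/C; 14:A/G.
15 of the 20 comparable sites match, so the percent identity is 15/20 × 100 = 75.0%.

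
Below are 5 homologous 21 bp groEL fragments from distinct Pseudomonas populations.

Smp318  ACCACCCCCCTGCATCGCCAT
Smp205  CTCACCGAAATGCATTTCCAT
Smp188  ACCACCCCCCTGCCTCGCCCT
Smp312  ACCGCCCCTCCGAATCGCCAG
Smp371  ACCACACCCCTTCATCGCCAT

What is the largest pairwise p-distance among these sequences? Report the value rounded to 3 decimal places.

Pairwise Hamming distances:
  Smp318 vs Smp205: 8
  Smp318 vs Smp188: 2
  Smp318 vs Smp312: 5
  Smp318 vs Smp371: 2
  Smp205 vs Smp188: 10
  Smp205 vs Smp312: 12
  Smp205 vs Smp371: 10
  Smp188 vs Smp312: 7
  Smp188 vs Smp371: 4
  Smp312 vs Smp371: 7
The largest is 12 mismatches, between Smp205 and Smp312; p = 12/21 = 0.571.

0.571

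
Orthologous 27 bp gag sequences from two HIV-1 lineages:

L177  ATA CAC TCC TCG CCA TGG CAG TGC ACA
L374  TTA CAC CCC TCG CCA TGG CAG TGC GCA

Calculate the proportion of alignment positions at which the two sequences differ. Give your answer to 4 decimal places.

0.1111

Mismatches occur at site 1 (A→T), site 7 (T→C), site 25 (A→G).
There are 3 differences over 27 sites, so p = 3/27 = 0.1111.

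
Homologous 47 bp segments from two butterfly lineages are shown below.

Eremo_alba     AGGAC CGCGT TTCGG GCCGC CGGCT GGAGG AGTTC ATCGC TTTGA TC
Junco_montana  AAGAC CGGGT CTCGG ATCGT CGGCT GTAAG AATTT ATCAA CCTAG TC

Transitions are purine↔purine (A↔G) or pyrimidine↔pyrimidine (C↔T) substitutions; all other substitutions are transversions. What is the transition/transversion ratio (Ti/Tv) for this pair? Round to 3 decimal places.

4.333

The sequences differ at positions 2 (G/A, transition), 8 (C/G, transversion), 11 (T/C, transition), 16 (G/A, transition), 17 (C/T, transition), 20 (C/T, transition), 27 (G/T, transversion), 29 (G/A, transition), 32 (G/A, transition), 35 (C/T, transition), 39 (G/A, transition), 40 (C/A, transversion), 41 (T/C, transition), 42 (T/C, transition), 44 (G/A, transition), 45 (A/G, transition).
Of the 16 differences, 13 transitions and 3 transversions, so Ti/Tv = 13/3 = 4.333.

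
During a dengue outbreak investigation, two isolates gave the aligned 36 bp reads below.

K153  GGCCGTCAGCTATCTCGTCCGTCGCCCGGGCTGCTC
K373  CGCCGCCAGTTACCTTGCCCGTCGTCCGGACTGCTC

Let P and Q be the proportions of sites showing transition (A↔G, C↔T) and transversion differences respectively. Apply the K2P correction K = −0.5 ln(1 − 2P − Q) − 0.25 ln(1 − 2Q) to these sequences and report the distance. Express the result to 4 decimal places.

0.2838

The sequences differ at positions 1 (G/C, transversion), 6 (T/C, transition), 10 (C/T, transition), 13 (T/C, transition), 16 (C/T, transition), 18 (T/C, transition), 25 (C/T, transition), 30 (G/A, transition).
Of the 8 differences, 7 transitions and 1 transversion over 36 sites: P = 7/36 = 0.194444, Q = 1/36 = 0.027778.
d = −0.5·ln(0.583334) − 0.25·ln(0.944444) = −0.5·(-0.538995) − 0.25·(-0.057159) = 0.2838.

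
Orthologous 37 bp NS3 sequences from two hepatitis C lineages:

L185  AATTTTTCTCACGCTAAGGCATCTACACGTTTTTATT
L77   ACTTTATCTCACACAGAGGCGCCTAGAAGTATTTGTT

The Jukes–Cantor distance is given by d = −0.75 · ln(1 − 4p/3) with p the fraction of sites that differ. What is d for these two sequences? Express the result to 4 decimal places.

Mismatches occur at site 2 (A→C), site 6 (T→A), site 13 (G→A), site 15 (T→A), site 16 (A→G), site 21 (A→G), site 22 (T→C), site 26 (C→G), site 28 (C→A), site 31 (T→A), site 35 (A→G).
p = 11/37 = 0.297297.
d = −0.75 · ln(1 − (4/3)·0.297297) = −0.75 · ln(0.603604) = −0.75 · (-0.504837) = 0.3786.

0.3786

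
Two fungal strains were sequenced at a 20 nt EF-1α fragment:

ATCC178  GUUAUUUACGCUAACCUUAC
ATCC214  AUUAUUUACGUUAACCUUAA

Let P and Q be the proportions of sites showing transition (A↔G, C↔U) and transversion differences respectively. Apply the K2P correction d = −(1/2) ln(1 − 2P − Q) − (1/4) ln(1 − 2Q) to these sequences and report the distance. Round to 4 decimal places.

0.1702

Differing sites — 1:G/A (Ti); 11:C/U (Ti); 20:C/A (Tv).
Of the 3 differences, 2 transitions and 1 transversion over 20 sites: P = 2/20 = 0.100000, Q = 1/20 = 0.050000.
d = −0.5·ln(0.750000) − 0.25·ln(0.900000) = −0.5·(-0.287682) − 0.25·(-0.105361) = 0.1702.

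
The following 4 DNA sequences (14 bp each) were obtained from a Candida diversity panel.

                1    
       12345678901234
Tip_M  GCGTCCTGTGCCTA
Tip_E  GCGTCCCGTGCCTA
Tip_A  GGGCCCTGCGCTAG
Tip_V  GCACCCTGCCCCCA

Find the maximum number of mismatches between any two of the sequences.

7

Pairwise Hamming distances:
  Tip_M vs Tip_E: 1
  Tip_M vs Tip_A: 6
  Tip_M vs Tip_V: 5
  Tip_E vs Tip_A: 7
  Tip_E vs Tip_V: 6
  Tip_A vs Tip_V: 6
The largest is 7, between Tip_E and Tip_A.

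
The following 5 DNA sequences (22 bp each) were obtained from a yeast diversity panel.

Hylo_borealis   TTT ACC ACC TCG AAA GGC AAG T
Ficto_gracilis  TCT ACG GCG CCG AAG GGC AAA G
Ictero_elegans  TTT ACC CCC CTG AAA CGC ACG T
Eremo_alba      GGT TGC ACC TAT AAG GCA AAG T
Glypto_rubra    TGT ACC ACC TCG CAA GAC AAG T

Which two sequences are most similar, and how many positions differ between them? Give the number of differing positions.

Pairwise Hamming distances:
  Hylo_borealis vs Ficto_gracilis: 8
  Hylo_borealis vs Ictero_elegans: 5
  Hylo_borealis vs Eremo_alba: 9
  Hylo_borealis vs Glypto_rubra: 3
  Ficto_gracilis vs Ictero_elegans: 10
  Ficto_gracilis vs Eremo_alba: 14
  Ficto_gracilis vs Glypto_rubra: 10
  Ictero_elegans vs Eremo_alba: 13
  Ictero_elegans vs Glypto_rubra: 8
  Eremo_alba vs Glypto_rubra: 9
The smallest is 3, between Hylo_borealis and Glypto_rubra.

3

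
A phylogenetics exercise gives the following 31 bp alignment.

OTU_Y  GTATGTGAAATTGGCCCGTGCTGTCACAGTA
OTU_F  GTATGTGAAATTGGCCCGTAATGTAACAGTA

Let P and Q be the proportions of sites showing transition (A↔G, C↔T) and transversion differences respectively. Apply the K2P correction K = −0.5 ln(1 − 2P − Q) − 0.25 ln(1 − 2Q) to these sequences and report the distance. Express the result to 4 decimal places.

The sequences differ at positions 20 (G/A, transition), 21 (C/A, transversion), 25 (C/A, transversion).
Of the 3 differences, 1 transition and 2 transversions over 31 sites: P = 1/31 = 0.032258, Q = 2/31 = 0.064516.
d = −0.5·ln(0.870968) − 0.25·ln(0.870968) = −0.5·(-0.138150) − 0.25·(-0.138150) = 0.1036.

0.1036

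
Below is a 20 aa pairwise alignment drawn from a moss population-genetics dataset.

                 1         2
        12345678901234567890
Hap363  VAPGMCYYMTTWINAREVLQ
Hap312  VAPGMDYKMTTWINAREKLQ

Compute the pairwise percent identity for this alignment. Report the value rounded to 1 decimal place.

85.0%

Mismatches occur at site 6 (C↔D), site 8 (Y↔K), site 18 (V↔K).
17 of the 20 sites match, so the percent identity is 17/20 × 100 = 85.0%.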